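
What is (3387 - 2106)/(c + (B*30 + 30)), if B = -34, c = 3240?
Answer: 427/750 ≈ 0.56933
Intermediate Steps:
(3387 - 2106)/(c + (B*30 + 30)) = (3387 - 2106)/(3240 + (-34*30 + 30)) = 1281/(3240 + (-1020 + 30)) = 1281/(3240 - 990) = 1281/2250 = 1281*(1/2250) = 427/750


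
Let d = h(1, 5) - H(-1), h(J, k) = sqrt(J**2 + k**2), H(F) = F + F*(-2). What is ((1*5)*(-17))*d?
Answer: 85 - 85*sqrt(26) ≈ -348.42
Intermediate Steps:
H(F) = -F (H(F) = F - 2*F = -F)
d = -1 + sqrt(26) (d = sqrt(1**2 + 5**2) - (-1)*(-1) = sqrt(1 + 25) - 1*1 = sqrt(26) - 1 = -1 + sqrt(26) ≈ 4.0990)
((1*5)*(-17))*d = ((1*5)*(-17))*(-1 + sqrt(26)) = (5*(-17))*(-1 + sqrt(26)) = -85*(-1 + sqrt(26)) = 85 - 85*sqrt(26)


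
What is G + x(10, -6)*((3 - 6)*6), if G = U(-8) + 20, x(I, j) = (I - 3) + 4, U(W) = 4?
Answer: -174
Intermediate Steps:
x(I, j) = 1 + I (x(I, j) = (-3 + I) + 4 = 1 + I)
G = 24 (G = 4 + 20 = 24)
G + x(10, -6)*((3 - 6)*6) = 24 + (1 + 10)*((3 - 6)*6) = 24 + 11*(-3*6) = 24 + 11*(-18) = 24 - 198 = -174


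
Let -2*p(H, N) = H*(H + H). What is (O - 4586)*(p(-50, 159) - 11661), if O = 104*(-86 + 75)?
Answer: 81142530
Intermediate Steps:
p(H, N) = -H² (p(H, N) = -H*(H + H)/2 = -H*2*H/2 = -H²)
O = -1144 (O = 104*(-11) = -1144)
(O - 4586)*(p(-50, 159) - 11661) = (-1144 - 4586)*(-1*(-50)² - 11661) = -5730*(-1*2500 - 11661) = -5730*(-2500 - 11661) = -5730*(-14161) = 81142530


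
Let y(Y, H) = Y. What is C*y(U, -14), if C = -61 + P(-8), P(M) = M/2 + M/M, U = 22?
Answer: -1408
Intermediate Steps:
P(M) = 1 + M/2 (P(M) = M*(1/2) + 1 = M/2 + 1 = 1 + M/2)
C = -64 (C = -61 + (1 + (1/2)*(-8)) = -61 + (1 - 4) = -61 - 3 = -64)
C*y(U, -14) = -64*22 = -1408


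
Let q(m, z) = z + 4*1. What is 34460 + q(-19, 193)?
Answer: 34657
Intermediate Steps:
q(m, z) = 4 + z (q(m, z) = z + 4 = 4 + z)
34460 + q(-19, 193) = 34460 + (4 + 193) = 34460 + 197 = 34657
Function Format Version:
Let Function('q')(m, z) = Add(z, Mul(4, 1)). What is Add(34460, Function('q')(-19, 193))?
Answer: 34657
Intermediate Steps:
Function('q')(m, z) = Add(4, z) (Function('q')(m, z) = Add(z, 4) = Add(4, z))
Add(34460, Function('q')(-19, 193)) = Add(34460, Add(4, 193)) = Add(34460, 197) = 34657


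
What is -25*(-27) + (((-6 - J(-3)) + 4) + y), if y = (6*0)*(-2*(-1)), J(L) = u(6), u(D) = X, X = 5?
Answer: 668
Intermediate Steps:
u(D) = 5
J(L) = 5
y = 0 (y = 0*2 = 0)
-25*(-27) + (((-6 - J(-3)) + 4) + y) = -25*(-27) + (((-6 - 1*5) + 4) + 0) = 675 + (((-6 - 5) + 4) + 0) = 675 + ((-11 + 4) + 0) = 675 + (-7 + 0) = 675 - 7 = 668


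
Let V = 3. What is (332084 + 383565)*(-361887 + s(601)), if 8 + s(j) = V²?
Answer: -258983354014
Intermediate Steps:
s(j) = 1 (s(j) = -8 + 3² = -8 + 9 = 1)
(332084 + 383565)*(-361887 + s(601)) = (332084 + 383565)*(-361887 + 1) = 715649*(-361886) = -258983354014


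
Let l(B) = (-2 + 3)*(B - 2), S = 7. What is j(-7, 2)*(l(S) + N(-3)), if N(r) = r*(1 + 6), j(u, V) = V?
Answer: -32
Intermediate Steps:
l(B) = -2 + B (l(B) = 1*(-2 + B) = -2 + B)
N(r) = 7*r (N(r) = r*7 = 7*r)
j(-7, 2)*(l(S) + N(-3)) = 2*((-2 + 7) + 7*(-3)) = 2*(5 - 21) = 2*(-16) = -32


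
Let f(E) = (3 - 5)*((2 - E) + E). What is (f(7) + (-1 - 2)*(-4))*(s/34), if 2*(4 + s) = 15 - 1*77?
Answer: -140/17 ≈ -8.2353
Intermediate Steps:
s = -35 (s = -4 + (15 - 1*77)/2 = -4 + (15 - 77)/2 = -4 + (½)*(-62) = -4 - 31 = -35)
f(E) = -4 (f(E) = -2*2 = -4)
(f(7) + (-1 - 2)*(-4))*(s/34) = (-4 + (-1 - 2)*(-4))*(-35/34) = (-4 - 3*(-4))*(-35*1/34) = (-4 + 12)*(-35/34) = 8*(-35/34) = -140/17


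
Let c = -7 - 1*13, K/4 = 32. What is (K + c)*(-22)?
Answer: -2376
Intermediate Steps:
K = 128 (K = 4*32 = 128)
c = -20 (c = -7 - 13 = -20)
(K + c)*(-22) = (128 - 20)*(-22) = 108*(-22) = -2376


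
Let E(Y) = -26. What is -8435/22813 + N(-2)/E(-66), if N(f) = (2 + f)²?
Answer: -1205/3259 ≈ -0.36975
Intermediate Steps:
-8435/22813 + N(-2)/E(-66) = -8435/22813 + (2 - 2)²/(-26) = -8435*1/22813 + 0²*(-1/26) = -1205/3259 + 0*(-1/26) = -1205/3259 + 0 = -1205/3259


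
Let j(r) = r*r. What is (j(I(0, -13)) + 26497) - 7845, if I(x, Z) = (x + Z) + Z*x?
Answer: 18821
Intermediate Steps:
I(x, Z) = Z + x + Z*x (I(x, Z) = (Z + x) + Z*x = Z + x + Z*x)
j(r) = r²
(j(I(0, -13)) + 26497) - 7845 = ((-13 + 0 - 13*0)² + 26497) - 7845 = ((-13 + 0 + 0)² + 26497) - 7845 = ((-13)² + 26497) - 7845 = (169 + 26497) - 7845 = 26666 - 7845 = 18821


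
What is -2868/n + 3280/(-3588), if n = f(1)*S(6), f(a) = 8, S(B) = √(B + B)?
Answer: -820/897 - 239*√3/4 ≈ -104.40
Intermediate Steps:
S(B) = √2*√B (S(B) = √(2*B) = √2*√B)
n = 16*√3 (n = 8*(√2*√6) = 8*(2*√3) = 16*√3 ≈ 27.713)
-2868/n + 3280/(-3588) = -2868*√3/48 + 3280/(-3588) = -239*√3/4 + 3280*(-1/3588) = -239*√3/4 - 820/897 = -820/897 - 239*√3/4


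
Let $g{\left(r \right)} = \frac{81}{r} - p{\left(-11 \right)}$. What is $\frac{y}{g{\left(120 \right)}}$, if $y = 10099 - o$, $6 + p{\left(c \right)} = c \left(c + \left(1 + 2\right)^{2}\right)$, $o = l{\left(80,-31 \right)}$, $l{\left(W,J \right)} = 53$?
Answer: $- \frac{401840}{613} \approx -655.53$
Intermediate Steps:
$o = 53$
$p{\left(c \right)} = -6 + c \left(9 + c\right)$ ($p{\left(c \right)} = -6 + c \left(c + \left(1 + 2\right)^{2}\right) = -6 + c \left(c + 3^{2}\right) = -6 + c \left(c + 9\right) = -6 + c \left(9 + c\right)$)
$y = 10046$ ($y = 10099 - 53 = 10046$)
$g{\left(r \right)} = -16 + \frac{81}{r}$ ($g{\left(r \right)} = \frac{81}{r} - \left(-6 + \left(-11\right)^{2} + 9 \left(-11\right)\right) = \frac{81}{r} - \left(-6 + 121 - 99\right) = \frac{81}{r} - 16 = -16 + \frac{81}{r}$)
$\frac{y}{g{\left(120 \right)}} = \frac{10046}{-16 + \frac{81}{120}} = \frac{10046}{-16 + 81 \cdot \frac{1}{120}} = \frac{10046}{-16 + \frac{27}{40}} = \frac{10046}{- \frac{613}{40}} = 10046 \left(- \frac{40}{613}\right) = - \frac{401840}{613}$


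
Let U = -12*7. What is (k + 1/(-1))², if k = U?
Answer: 7225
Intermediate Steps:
U = -84
k = -84
(k + 1/(-1))² = (-84 + 1/(-1))² = (-84 - 1)² = (-85)² = 7225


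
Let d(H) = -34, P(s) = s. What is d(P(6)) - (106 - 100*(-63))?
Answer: -6440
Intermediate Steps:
d(P(6)) - (106 - 100*(-63)) = -34 - (106 - 100*(-63)) = -34 - (106 + 6300) = -34 - 1*6406 = -34 - 6406 = -6440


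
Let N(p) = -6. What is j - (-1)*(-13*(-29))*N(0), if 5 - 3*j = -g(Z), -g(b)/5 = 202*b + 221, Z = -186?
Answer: 179974/3 ≈ 59991.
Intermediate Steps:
g(b) = -1105 - 1010*b (g(b) = -5*(202*b + 221) = -5*(221 + 202*b) = -1105 - 1010*b)
j = 186760/3 (j = 5/3 - (-1)*(-1105 - 1010*(-186))/3 = 5/3 - (-1)*(-1105 + 187860)/3 = 5/3 - (-1)*186755/3 = 5/3 - ⅓*(-186755) = 5/3 + 186755/3 = 186760/3 ≈ 62253.)
j - (-1)*(-13*(-29))*N(0) = 186760/3 - (-1)*-13*(-29)*(-6) = 186760/3 - (-1)*377*(-6) = 186760/3 - (-1)*(-2262) = 186760/3 - 1*2262 = 186760/3 - 2262 = 179974/3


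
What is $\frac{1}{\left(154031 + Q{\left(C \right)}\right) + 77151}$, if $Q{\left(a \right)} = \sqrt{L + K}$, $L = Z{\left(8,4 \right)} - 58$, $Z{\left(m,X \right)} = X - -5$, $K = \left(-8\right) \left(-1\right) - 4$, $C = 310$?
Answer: $\frac{231182}{53445117169} - \frac{3 i \sqrt{5}}{53445117169} \approx 4.3256 \cdot 10^{-6} - 1.2552 \cdot 10^{-10} i$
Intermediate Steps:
$K = 4$ ($K = 8 - 4 = 4$)
$Z{\left(m,X \right)} = 5 + X$ ($Z{\left(m,X \right)} = X + 5 = 5 + X$)
$L = -49$ ($L = \left(5 + 4\right) - 58 = 9 - 58 = -49$)
$Q{\left(a \right)} = 3 i \sqrt{5}$ ($Q{\left(a \right)} = \sqrt{-49 + 4} = \sqrt{-45} = 3 i \sqrt{5}$)
$\frac{1}{\left(154031 + Q{\left(C \right)}\right) + 77151} = \frac{1}{\left(154031 + 3 i \sqrt{5}\right) + 77151} = \frac{1}{231182 + 3 i \sqrt{5}}$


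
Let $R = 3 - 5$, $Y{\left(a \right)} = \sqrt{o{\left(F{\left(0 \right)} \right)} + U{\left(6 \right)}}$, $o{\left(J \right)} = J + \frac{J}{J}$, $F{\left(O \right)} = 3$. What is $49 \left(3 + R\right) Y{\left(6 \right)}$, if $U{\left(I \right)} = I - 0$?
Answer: $49 \sqrt{10} \approx 154.95$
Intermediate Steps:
$o{\left(J \right)} = 1 + J$ ($o{\left(J \right)} = J + 1 = 1 + J$)
$U{\left(I \right)} = I$ ($U{\left(I \right)} = I + 0 = I$)
$Y{\left(a \right)} = \sqrt{10}$ ($Y{\left(a \right)} = \sqrt{\left(1 + 3\right) + 6} = \sqrt{4 + 6} = \sqrt{10}$)
$R = -2$ ($R = 3 - 5 = -2$)
$49 \left(3 + R\right) Y{\left(6 \right)} = 49 \left(3 - 2\right) \sqrt{10} = 49 \cdot 1 \sqrt{10} = 49 \sqrt{10}$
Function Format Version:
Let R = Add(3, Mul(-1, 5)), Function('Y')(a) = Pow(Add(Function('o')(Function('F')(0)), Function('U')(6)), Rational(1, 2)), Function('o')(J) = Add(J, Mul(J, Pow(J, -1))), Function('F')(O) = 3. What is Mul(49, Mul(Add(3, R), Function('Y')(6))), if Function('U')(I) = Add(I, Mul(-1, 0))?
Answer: Mul(49, Pow(10, Rational(1, 2))) ≈ 154.95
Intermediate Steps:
Function('o')(J) = Add(1, J) (Function('o')(J) = Add(J, 1) = Add(1, J))
Function('U')(I) = I (Function('U')(I) = Add(I, 0) = I)
Function('Y')(a) = Pow(10, Rational(1, 2)) (Function('Y')(a) = Pow(Add(Add(1, 3), 6), Rational(1, 2)) = Pow(Add(4, 6), Rational(1, 2)) = Pow(10, Rational(1, 2)))
R = -2 (R = Add(3, -5) = -2)
Mul(49, Mul(Add(3, R), Function('Y')(6))) = Mul(49, Mul(Add(3, -2), Pow(10, Rational(1, 2)))) = Mul(49, Mul(1, Pow(10, Rational(1, 2)))) = Mul(49, Pow(10, Rational(1, 2)))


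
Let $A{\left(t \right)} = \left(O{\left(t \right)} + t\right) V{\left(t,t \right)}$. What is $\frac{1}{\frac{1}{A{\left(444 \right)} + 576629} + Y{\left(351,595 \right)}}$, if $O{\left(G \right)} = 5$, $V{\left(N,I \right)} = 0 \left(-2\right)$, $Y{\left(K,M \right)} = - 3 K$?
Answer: $- \frac{576629}{607190336} \approx -0.00094967$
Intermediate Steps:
$V{\left(N,I \right)} = 0$
$A{\left(t \right)} = 0$ ($A{\left(t \right)} = \left(5 + t\right) 0 = 0$)
$\frac{1}{\frac{1}{A{\left(444 \right)} + 576629} + Y{\left(351,595 \right)}} = \frac{1}{\frac{1}{0 + 576629} - 1053} = \frac{1}{\frac{1}{576629} - 1053} = \frac{1}{- \frac{607190336}{576629}} = - \frac{576629}{607190336}$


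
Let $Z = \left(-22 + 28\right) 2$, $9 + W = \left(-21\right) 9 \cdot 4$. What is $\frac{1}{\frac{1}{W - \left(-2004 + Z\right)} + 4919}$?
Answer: $\frac{1227}{6035614} \approx 0.00020329$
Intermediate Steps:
$W = -765$ ($W = -9 + \left(-21\right) 9 \cdot 4 = -9 - 756 = -765$)
$Z = 12$ ($Z = 6 \cdot 2 = 12$)
$\frac{1}{\frac{1}{W - \left(-2004 + Z\right)} + 4919} = \frac{1}{\frac{1}{-765 + \left(2004 - 12\right)} + 4919} = \frac{1}{\frac{1}{-765 + 1992} + 4919} = \frac{1}{\frac{1}{1227} + 4919} = \frac{1}{\frac{6035614}{1227}} = \frac{1227}{6035614}$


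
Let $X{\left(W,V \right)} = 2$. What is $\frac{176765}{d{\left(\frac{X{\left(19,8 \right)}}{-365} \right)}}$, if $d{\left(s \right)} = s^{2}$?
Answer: $\frac{23549517125}{4} \approx 5.8874 \cdot 10^{9}$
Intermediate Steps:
$\frac{176765}{d{\left(\frac{X{\left(19,8 \right)}}{-365} \right)}} = \frac{176765}{\left(\frac{2}{-365}\right)^{2}} = \frac{176765}{\left(2 \left(- \frac{1}{365}\right)\right)^{2}} = \frac{176765}{\left(- \frac{2}{365}\right)^{2}} = \frac{176765}{\frac{4}{133225}} = 176765 \cdot \frac{133225}{4} = \frac{23549517125}{4}$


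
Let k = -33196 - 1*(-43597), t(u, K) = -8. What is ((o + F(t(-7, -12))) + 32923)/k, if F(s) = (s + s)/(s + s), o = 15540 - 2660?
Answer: 15268/3467 ≈ 4.4038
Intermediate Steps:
o = 12880
F(s) = 1 (F(s) = (2*s)/((2*s)) = (2*s)*(1/(2*s)) = 1)
k = 10401 (k = -33196 + 43597 = 10401)
((o + F(t(-7, -12))) + 32923)/k = ((12880 + 1) + 32923)/10401 = (12881 + 32923)*(1/10401) = 45804*(1/10401) = 15268/3467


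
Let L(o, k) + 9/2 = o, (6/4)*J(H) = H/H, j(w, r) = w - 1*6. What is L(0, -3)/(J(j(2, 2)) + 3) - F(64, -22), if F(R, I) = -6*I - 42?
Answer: -2007/22 ≈ -91.227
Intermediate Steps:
j(w, r) = -6 + w (j(w, r) = w - 6 = -6 + w)
J(H) = ⅔ (J(H) = 2*(H/H)/3 = (⅔)*1 = ⅔)
L(o, k) = -9/2 + o
F(R, I) = -42 - 6*I
L(0, -3)/(J(j(2, 2)) + 3) - F(64, -22) = (-9/2 + 0)/(⅔ + 3) - (-42 - 6*(-22)) = -9/(2*11/3) - (-42 + 132) = -9/2*3/11 - 1*90 = -27/22 - 90 = -2007/22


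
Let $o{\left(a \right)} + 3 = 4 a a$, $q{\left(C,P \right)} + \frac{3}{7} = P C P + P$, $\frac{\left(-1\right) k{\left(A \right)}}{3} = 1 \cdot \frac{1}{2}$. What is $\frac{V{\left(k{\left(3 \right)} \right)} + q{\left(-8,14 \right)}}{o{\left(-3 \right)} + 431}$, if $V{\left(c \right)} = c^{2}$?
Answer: $- \frac{43461}{12992} \approx -3.3452$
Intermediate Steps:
$k{\left(A \right)} = - \frac{3}{2}$ ($k{\left(A \right)} = - 3 \cdot 1 \cdot \frac{1}{2} = \left(-3\right) \frac{1}{2} = - \frac{3}{2}$)
$q{\left(C,P \right)} = - \frac{3}{7} + P + C P^{2}$ ($q{\left(C,P \right)} = - \frac{3}{7} + \left(P C P + P\right) = - \frac{3}{7} + \left(C P P + P\right) = - \frac{3}{7} + \left(C P^{2} + P\right) = - \frac{3}{7} + \left(P + C P^{2}\right) = - \frac{3}{7} + P + C P^{2}$)
$o{\left(a \right)} = -3 + 4 a^{2}$ ($o{\left(a \right)} = -3 + 4 a a = -3 + 4 a^{2}$)
$\frac{V{\left(k{\left(3 \right)} \right)} + q{\left(-8,14 \right)}}{o{\left(-3 \right)} + 431} = \frac{\left(- \frac{3}{2}\right)^{2} - \left(- \frac{95}{7} + 1568\right)}{\left(-3 + 4 \left(-3\right)^{2}\right) + 431} = \frac{\frac{9}{4} - \frac{10881}{7}}{\left(-3 + 4 \cdot 9\right) + 431} = \frac{\frac{9}{4} - \frac{10881}{7}}{\left(-3 + 36\right) + 431} = \frac{\frac{9}{4} - \frac{10881}{7}}{33 + 431} = - \frac{43461}{28 \cdot 464} = \left(- \frac{43461}{28}\right) \frac{1}{464} = - \frac{43461}{12992}$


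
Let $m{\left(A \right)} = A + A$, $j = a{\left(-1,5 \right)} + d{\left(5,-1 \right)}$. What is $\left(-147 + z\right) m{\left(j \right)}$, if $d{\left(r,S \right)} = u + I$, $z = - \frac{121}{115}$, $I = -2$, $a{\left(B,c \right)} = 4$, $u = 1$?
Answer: $- \frac{102156}{115} \approx -888.31$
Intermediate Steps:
$z = - \frac{121}{115}$ ($z = \left(-121\right) \frac{1}{115} = - \frac{121}{115} \approx -1.0522$)
$d{\left(r,S \right)} = -1$ ($d{\left(r,S \right)} = 1 - 2 = -1$)
$j = 3$ ($j = 4 - 1 = 3$)
$m{\left(A \right)} = 2 A$
$\left(-147 + z\right) m{\left(j \right)} = \left(-147 - \frac{121}{115}\right) 2 \cdot 3 = \left(- \frac{17026}{115}\right) 6 = - \frac{102156}{115}$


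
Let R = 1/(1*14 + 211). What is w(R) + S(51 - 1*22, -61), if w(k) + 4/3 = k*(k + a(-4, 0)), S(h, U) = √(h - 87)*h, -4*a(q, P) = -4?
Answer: -67274/50625 + 29*I*√58 ≈ -1.3289 + 220.86*I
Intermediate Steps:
a(q, P) = 1 (a(q, P) = -¼*(-4) = 1)
S(h, U) = h*√(-87 + h) (S(h, U) = √(-87 + h)*h = h*√(-87 + h))
R = 1/225 (R = 1/(14 + 211) = 1/225 ≈ 0.0044444)
w(k) = -4/3 + k*(1 + k) (w(k) = -4/3 + k*(k + 1) = -4/3 + k*(1 + k))
w(R) + S(51 - 1*22, -61) = (-4/3 + 1/225 + (1/225)²) + (51 - 1*22)*√(-87 + (51 - 1*22)) = (-4/3 + 1/225 + 1/50625) + (51 - 22)*√(-87 + (51 - 22)) = -67274/50625 + 29*√(-87 + 29) = -67274/50625 + 29*√(-58) = -67274/50625 + 29*(I*√58) = -67274/50625 + 29*I*√58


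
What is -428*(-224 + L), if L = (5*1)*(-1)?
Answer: 98012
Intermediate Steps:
L = -5 (L = 5*(-1) = -5)
-428*(-224 + L) = -428*(-224 - 5) = -428*(-229) = 98012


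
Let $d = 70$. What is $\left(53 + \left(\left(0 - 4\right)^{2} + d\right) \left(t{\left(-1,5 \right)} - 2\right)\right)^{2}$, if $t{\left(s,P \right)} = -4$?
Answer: $214369$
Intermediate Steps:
$\left(53 + \left(\left(0 - 4\right)^{2} + d\right) \left(t{\left(-1,5 \right)} - 2\right)\right)^{2} = \left(53 + \left(\left(0 - 4\right)^{2} + 70\right) \left(-4 - 2\right)\right)^{2} = \left(53 + \left(\left(-4\right)^{2} + 70\right) \left(-6\right)\right)^{2} = \left(53 + \left(16 + 70\right) \left(-6\right)\right)^{2} = \left(53 + 86 \left(-6\right)\right)^{2} = \left(53 - 516\right)^{2} = \left(-463\right)^{2} = 214369$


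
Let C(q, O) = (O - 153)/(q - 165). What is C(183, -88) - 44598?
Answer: -803005/18 ≈ -44611.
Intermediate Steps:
C(q, O) = (-153 + O)/(-165 + q)
C(183, -88) - 44598 = (-153 - 88)/(-165 + 183) - 44598 = -241/18 - 44598 = -803005/18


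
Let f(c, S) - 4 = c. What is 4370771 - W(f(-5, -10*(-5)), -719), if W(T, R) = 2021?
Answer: 4368750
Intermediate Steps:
f(c, S) = 4 + c
4370771 - W(f(-5, -10*(-5)), -719) = 4370771 - 1*2021 = 4370771 - 2021 = 4368750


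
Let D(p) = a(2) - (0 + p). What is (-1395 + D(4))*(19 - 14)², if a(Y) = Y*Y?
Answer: -34875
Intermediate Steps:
a(Y) = Y²
D(p) = 4 - p (D(p) = 2² - (0 + p) = 4 - p)
(-1395 + D(4))*(19 - 14)² = (-1395 + (4 - 1*4))*(19 - 14)² = (-1395 + (4 - 4))*5² = (-1395 + 0)*25 = -1395*25 = -34875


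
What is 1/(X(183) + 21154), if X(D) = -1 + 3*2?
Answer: 1/21159 ≈ 4.7261e-5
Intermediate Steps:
X(D) = 5 (X(D) = -1 + 6 = 5)
1/(X(183) + 21154) = 1/(5 + 21154) = 1/21159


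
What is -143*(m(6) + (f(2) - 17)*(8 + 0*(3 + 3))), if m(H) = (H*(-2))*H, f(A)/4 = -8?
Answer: 66352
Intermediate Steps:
f(A) = -32 (f(A) = 4*(-8) = -32)
m(H) = -2*H² (m(H) = (-2*H)*H = -2*H²)
-143*(m(6) + (f(2) - 17)*(8 + 0*(3 + 3))) = -143*(-2*6² + (-32 - 17)*(8 + 0*(3 + 3))) = -143*(-2*36 - 49*(8 + 0*6)) = -143*(-72 - 49*(8 + 0)) = -143*(-72 - 49*8) = -143*(-72 - 392) = -143*(-464) = 66352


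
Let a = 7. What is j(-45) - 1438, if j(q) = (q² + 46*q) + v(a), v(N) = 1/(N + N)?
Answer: -20761/14 ≈ -1482.9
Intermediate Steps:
v(N) = 1/(2*N)
j(q) = 1/14 + q² + 46*q (j(q) = (q² + 46*q) + (½)/7 = (q² + 46*q) + (½)*(⅐) = (q² + 46*q) + 1/14 = 1/14 + q² + 46*q)
j(-45) - 1438 = (1/14 + (-45)² + 46*(-45)) - 1438 = (1/14 + 2025 - 2070) - 1438 = -629/14 - 1438 = -20761/14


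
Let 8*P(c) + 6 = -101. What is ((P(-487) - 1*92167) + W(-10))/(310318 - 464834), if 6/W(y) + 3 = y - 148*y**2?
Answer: 10923743207/18310764064 ≈ 0.59657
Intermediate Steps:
P(c) = -107/8 (P(c) = -3/4 + (1/8)*(-101) = -3/4 - 101/8 = -107/8)
W(y) = 6/(-3 + y - 148*y**2) (W(y) = 6/(-3 + (y - 148*y**2)) = 6/(-3 + y - 148*y**2))
((P(-487) - 1*92167) + W(-10))/(310318 - 464834) = ((-107/8 - 1*92167) - 6/(3 - 1*(-10) + 148*(-10)**2))/(310318 - 464834) = ((-107/8 - 92167) - 6/(3 + 10 + 148*100))/(-154516) = (-737443/8 - 6/(3 + 10 + 14800))*(-1/154516) = (-737443/8 - 6/14813)*(-1/154516) = -10923743207/118504*(-1/154516) = 10923743207/18310764064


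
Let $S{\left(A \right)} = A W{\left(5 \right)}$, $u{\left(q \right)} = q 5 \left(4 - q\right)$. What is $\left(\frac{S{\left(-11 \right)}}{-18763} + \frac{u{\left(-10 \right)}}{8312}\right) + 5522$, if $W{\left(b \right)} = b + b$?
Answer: $\frac{215297041363}{38989514} \approx 5521.9$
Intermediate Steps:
$W{\left(b \right)} = 2 b$
$u{\left(q \right)} = 5 q \left(4 - q\right)$
$S{\left(A \right)} = 10 A$ ($S{\left(A \right)} = A 2 \cdot 5 = A 10 = 10 A$)
$\left(\frac{S{\left(-11 \right)}}{-18763} + \frac{u{\left(-10 \right)}}{8312}\right) + 5522 = \left(\frac{10 \left(-11\right)}{-18763} + \frac{5 \left(-10\right) \left(4 - -10\right)}{8312}\right) + 5522 = \left(\left(-110\right) \left(- \frac{1}{18763}\right) + 5 \left(-10\right) \left(4 + 10\right) \frac{1}{8312}\right) + 5522 = \left(\frac{110}{18763} + 5 \left(-10\right) 14 \cdot \frac{1}{8312}\right) + 5522 = \left(\frac{110}{18763} - \frac{175}{2078}\right) + 5522 = - \frac{3054945}{38989514} + 5522 = \frac{215297041363}{38989514}$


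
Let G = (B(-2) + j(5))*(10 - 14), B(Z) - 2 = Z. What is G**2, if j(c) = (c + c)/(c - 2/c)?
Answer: 40000/529 ≈ 75.614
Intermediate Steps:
B(Z) = 2 + Z
j(c) = 2*c/(c - 2/c) (j(c) = (2*c)/(c - 2/c) = 2*c/(c - 2/c))
G = -200/23 (G = ((2 - 2) + 2*5**2/(-2 + 5**2))*(10 - 14) = (0 + 2*25/(-2 + 25))*(-4) = (0 + 2*25/23)*(-4) = (0 + 2*25*(1/23))*(-4) = (0 + 50/23)*(-4) = (50/23)*(-4) = -200/23 ≈ -8.6956)
G**2 = (-200/23)**2 = 40000/529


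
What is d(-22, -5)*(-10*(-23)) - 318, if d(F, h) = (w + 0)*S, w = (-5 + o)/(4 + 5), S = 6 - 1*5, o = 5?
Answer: -318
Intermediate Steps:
S = 1 (S = 6 - 5 = 1)
w = 0 (w = (-5 + 5)/(4 + 5) = 0/9 = 0*(⅑) = 0)
d(F, h) = 0 (d(F, h) = (0 + 0)*1 = 0*1 = 0)
d(-22, -5)*(-10*(-23)) - 318 = 0*(-10*(-23)) - 318 = 0*230 - 318 = 0 - 318 = -318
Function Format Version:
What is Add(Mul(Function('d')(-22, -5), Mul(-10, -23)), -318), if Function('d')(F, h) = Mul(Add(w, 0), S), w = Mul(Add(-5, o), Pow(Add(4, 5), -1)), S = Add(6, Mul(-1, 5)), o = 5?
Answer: -318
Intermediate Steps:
S = 1 (S = Add(6, -5) = 1)
w = 0 (w = Mul(Add(-5, 5), Pow(Add(4, 5), -1)) = Mul(0, Pow(9, -1)) = Mul(0, Rational(1, 9)) = 0)
Function('d')(F, h) = 0 (Function('d')(F, h) = Mul(Add(0, 0), 1) = Mul(0, 1) = 0)
Add(Mul(Function('d')(-22, -5), Mul(-10, -23)), -318) = Add(Mul(0, Mul(-10, -23)), -318) = Add(Mul(0, 230), -318) = Add(0, -318) = -318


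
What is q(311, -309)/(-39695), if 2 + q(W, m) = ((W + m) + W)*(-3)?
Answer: 941/39695 ≈ 0.023706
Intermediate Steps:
q(W, m) = -2 - 6*W - 3*m (q(W, m) = -2 + ((W + m) + W)*(-3) = -2 + (m + 2*W)*(-3) = -2 + (-6*W - 3*m) = -2 - 6*W - 3*m)
q(311, -309)/(-39695) = (-2 - 6*311 - 3*(-309))/(-39695) = (-2 - 1866 + 927)*(-1/39695) = -941*(-1/39695) = 941/39695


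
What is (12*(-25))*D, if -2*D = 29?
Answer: 4350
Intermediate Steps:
D = -29/2 (D = -½*29 = -29/2 ≈ -14.500)
(12*(-25))*D = (12*(-25))*(-29/2) = -300*(-29/2) = 4350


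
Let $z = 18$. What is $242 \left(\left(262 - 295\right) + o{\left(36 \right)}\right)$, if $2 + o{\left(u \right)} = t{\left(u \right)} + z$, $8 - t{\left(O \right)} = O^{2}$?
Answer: $-315810$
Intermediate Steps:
$t{\left(O \right)} = 8 - O^{2}$
$o{\left(u \right)} = 24 - u^{2}$ ($o{\left(u \right)} = -2 + \left(\left(8 - u^{2}\right) + 18\right) = -2 - \left(-26 + u^{2}\right) = 24 - u^{2}$)
$242 \left(\left(262 - 295\right) + o{\left(36 \right)}\right) = 242 \left(\left(262 - 295\right) + \left(24 - 36^{2}\right)\right) = 242 \left(-33 + \left(24 - 1296\right)\right) = 242 \left(-33 - 1272\right) = 242 \left(-1305\right) = -315810$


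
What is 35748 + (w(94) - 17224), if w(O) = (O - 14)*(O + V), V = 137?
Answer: 37004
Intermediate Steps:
w(O) = (-14 + O)*(137 + O) (w(O) = (O - 14)*(O + 137) = (-14 + O)*(137 + O))
35748 + (w(94) - 17224) = 35748 + ((-1918 + 94² + 123*94) - 17224) = 35748 + ((-1918 + 8836 + 11562) - 17224) = 35748 + (18480 - 17224) = 35748 + 1256 = 37004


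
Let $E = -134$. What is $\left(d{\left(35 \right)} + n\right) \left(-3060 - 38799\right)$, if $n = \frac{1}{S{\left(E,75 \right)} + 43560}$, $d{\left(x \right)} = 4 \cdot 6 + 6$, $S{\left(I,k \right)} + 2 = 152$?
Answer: $- \frac{18296582853}{14570} \approx -1.2558 \cdot 10^{6}$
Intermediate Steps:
$S{\left(I,k \right)} = 150$ ($S{\left(I,k \right)} = -2 + 152 = 150$)
$d{\left(x \right)} = 30$ ($d{\left(x \right)} = 24 + 6 = 30$)
$n = \frac{1}{43710}$ ($n = \frac{1}{150 + 43560} = \frac{1}{43710} \approx 2.2878 \cdot 10^{-5}$)
$\left(d{\left(35 \right)} + n\right) \left(-3060 - 38799\right) = \left(30 + \frac{1}{43710}\right) \left(-3060 - 38799\right) = \frac{1311301}{43710} \left(-41859\right) = - \frac{18296582853}{14570}$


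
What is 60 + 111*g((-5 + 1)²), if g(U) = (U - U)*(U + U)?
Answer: 60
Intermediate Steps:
g(U) = 0 (g(U) = 0*(2*U) = 0)
60 + 111*g((-5 + 1)²) = 60 + 111*0 = 60 + 0 = 60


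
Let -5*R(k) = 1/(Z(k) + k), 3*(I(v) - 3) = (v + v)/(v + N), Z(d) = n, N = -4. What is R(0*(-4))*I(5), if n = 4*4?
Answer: -19/240 ≈ -0.079167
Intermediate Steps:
n = 16
Z(d) = 16
I(v) = 3 + 2*v/(3*(-4 + v)) (I(v) = 3 + ((v + v)/(v - 4))/3 = 3 + ((2*v)/(-4 + v))/3 = 3 + (2*v/(-4 + v))/3 = 3 + 2*v/(3*(-4 + v)))
R(k) = -1/(5*(16 + k))
R(0*(-4))*I(5) = (-1/(80 + 5*(0*(-4))))*((-36 + 11*5)/(3*(-4 + 5))) = (-1/(80 + 5*0))*((⅓)*(-36 + 55)/1) = (-1/(80 + 0))*((⅓)*1*19) = -1/80*(19/3) = -1*1/80*(19/3) = -1/80*19/3 = -19/240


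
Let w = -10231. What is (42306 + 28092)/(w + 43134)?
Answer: 70398/32903 ≈ 2.1396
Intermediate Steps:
(42306 + 28092)/(w + 43134) = (42306 + 28092)/(-10231 + 43134) = 70398/32903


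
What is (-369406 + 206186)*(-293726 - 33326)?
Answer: 53381427440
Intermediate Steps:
(-369406 + 206186)*(-293726 - 33326) = -163220*(-327052) = 53381427440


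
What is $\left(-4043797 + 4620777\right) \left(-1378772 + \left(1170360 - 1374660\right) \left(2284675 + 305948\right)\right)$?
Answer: $-305375699163590560$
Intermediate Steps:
$\left(-4043797 + 4620777\right) \left(-1378772 + \left(1170360 - 1374660\right) \left(2284675 + 305948\right)\right) = 576980 \left(-1378772 - 529264278900\right) = 576980 \left(-529265657672\right) = -305375699163590560$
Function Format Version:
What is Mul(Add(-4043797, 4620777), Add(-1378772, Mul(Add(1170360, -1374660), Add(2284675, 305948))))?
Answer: -305375699163590560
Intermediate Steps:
Mul(Add(-4043797, 4620777), Add(-1378772, Mul(Add(1170360, -1374660), Add(2284675, 305948)))) = Mul(576980, Add(-1378772, Mul(-204300, 2590623))) = Mul(576980, Add(-1378772, -529264278900)) = Mul(576980, -529265657672) = -305375699163590560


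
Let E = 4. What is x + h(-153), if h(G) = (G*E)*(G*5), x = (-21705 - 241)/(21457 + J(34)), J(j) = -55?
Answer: 5009983207/10701 ≈ 4.6818e+5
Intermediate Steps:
x = -10973/10701 (x = (-21705 - 241)/(21457 - 55) = -21946/21402 = -21946*1/21402 = -10973/10701 ≈ -1.0254)
h(G) = 20*G**2 (h(G) = (G*4)*(G*5) = (4*G)*(5*G) = 20*G**2)
x + h(-153) = -10973/10701 + 20*(-153)**2 = -10973/10701 + 20*23409 = -10973/10701 + 468180 = 5009983207/10701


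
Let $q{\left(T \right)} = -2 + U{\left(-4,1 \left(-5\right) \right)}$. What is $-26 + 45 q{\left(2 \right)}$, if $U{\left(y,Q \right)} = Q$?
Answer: $-341$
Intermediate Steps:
$q{\left(T \right)} = -7$ ($q{\left(T \right)} = -2 + 1 \left(-5\right) = -2 - 5 = -7$)
$-26 + 45 q{\left(2 \right)} = -26 + 45 \left(-7\right) = -26 - 315 = -341$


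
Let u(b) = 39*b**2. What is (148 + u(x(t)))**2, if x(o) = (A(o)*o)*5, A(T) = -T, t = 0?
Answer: 21904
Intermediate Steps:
x(o) = -5*o**2 (x(o) = ((-o)*o)*5 = -o**2*5 = -5*o**2)
(148 + u(x(t)))**2 = (148 + 39*(-5*0**2)**2)**2 = (148 + 39*(-5*0)**2)**2 = (148 + 39*0**2)**2 = (148 + 39*0)**2 = (148 + 0)**2 = 148**2 = 21904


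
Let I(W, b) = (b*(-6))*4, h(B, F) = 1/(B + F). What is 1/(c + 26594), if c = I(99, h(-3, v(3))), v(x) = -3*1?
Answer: 1/26598 ≈ 3.7597e-5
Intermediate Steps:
v(x) = -3
I(W, b) = -24*b (I(W, b) = -6*b*4 = -24*b)
c = 4 (c = -24/(-3 - 3) = -24/(-6) = -24*(-⅙) = 4)
1/(c + 26594) = 1/(4 + 26594) = 1/26598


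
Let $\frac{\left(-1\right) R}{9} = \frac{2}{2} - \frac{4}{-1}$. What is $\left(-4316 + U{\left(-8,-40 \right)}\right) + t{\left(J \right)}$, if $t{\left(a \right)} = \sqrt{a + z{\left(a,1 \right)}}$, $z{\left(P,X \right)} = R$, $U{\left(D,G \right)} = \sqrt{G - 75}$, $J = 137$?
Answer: $-4316 + 2 \sqrt{23} + i \sqrt{115} \approx -4306.4 + 10.724 i$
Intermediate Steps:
$R = -45$ ($R = - 9 \left(\frac{2}{2} - \frac{4}{-1}\right) = - 9 \left(2 \cdot \frac{1}{2} - -4\right) = - 9 \left(1 + 4\right) = \left(-9\right) 5 = -45$)
$U{\left(D,G \right)} = \sqrt{-75 + G}$
$z{\left(P,X \right)} = -45$
$t{\left(a \right)} = \sqrt{-45 + a}$ ($t{\left(a \right)} = \sqrt{a - 45} = \sqrt{-45 + a}$)
$\left(-4316 + U{\left(-8,-40 \right)}\right) + t{\left(J \right)} = \left(-4316 + \sqrt{-75 - 40}\right) + \sqrt{-45 + 137} = \left(-4316 + \sqrt{-115}\right) + \sqrt{92} = \left(-4316 + i \sqrt{115}\right) + 2 \sqrt{23} = -4316 + 2 \sqrt{23} + i \sqrt{115}$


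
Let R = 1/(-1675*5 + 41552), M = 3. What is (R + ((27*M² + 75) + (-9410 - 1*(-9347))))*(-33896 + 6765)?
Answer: -229531949816/33177 ≈ -6.9184e+6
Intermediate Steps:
R = 1/33177 (R = 1/(-67*125 + 41552) = 1/(-8375 + 41552) = 1/33177 ≈ 3.0141e-5)
(R + ((27*M² + 75) + (-9410 - 1*(-9347))))*(-33896 + 6765) = (1/33177 + ((27*3² + 75) + (-9410 - 1*(-9347))))*(-33896 + 6765) = (1/33177 + ((27*9 + 75) + (-9410 + 9347)))*(-27131) = (1/33177 + ((243 + 75) - 63))*(-27131) = (1/33177 + (318 - 63))*(-27131) = (1/33177 + 255)*(-27131) = (8460136/33177)*(-27131) = -229531949816/33177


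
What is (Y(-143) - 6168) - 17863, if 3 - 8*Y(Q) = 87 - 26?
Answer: -96153/4 ≈ -24038.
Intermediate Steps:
Y(Q) = -29/4 (Y(Q) = 3/8 - (87 - 26)/8 = 3/8 - 1/8*61 = 3/8 - 61/8 = -29/4)
(Y(-143) - 6168) - 17863 = (-29/4 - 6168) - 17863 = -24701/4 - 17863 = -96153/4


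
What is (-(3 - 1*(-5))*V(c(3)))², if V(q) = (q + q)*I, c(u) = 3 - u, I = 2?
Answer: 0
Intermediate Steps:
V(q) = 4*q (V(q) = (q + q)*2 = (2*q)*2 = 4*q)
(-(3 - 1*(-5))*V(c(3)))² = (-(3 - 1*(-5))*4*(3 - 1*3))² = (-(3 + 5)*4*(3 - 3))² = (-8*4*0)² = (-8*0)² = (-1*0)² = 0² = 0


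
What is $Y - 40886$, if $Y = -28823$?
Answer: $-69709$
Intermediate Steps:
$Y - 40886 = -28823 - 40886 = -69709$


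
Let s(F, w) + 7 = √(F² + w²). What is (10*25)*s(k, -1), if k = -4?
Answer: -1750 + 250*√17 ≈ -719.22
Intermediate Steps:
s(F, w) = -7 + √(F² + w²)
(10*25)*s(k, -1) = (10*25)*(-7 + √((-4)² + (-1)²)) = 250*(-7 + √(16 + 1)) = 250*(-7 + √17) = -1750 + 250*√17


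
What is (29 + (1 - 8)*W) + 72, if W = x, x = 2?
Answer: 87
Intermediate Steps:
W = 2
(29 + (1 - 8)*W) + 72 = (29 + (1 - 8)*2) + 72 = (29 - 7*2) + 72 = (29 - 14) + 72 = 15 + 72 = 87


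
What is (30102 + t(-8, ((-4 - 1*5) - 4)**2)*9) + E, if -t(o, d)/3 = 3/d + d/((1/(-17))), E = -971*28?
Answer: 13601884/169 ≈ 80485.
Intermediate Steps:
E = -27188
t(o, d) = -9/d + 51*d (t(o, d) = -3*(3/d + d/((1/(-17)))) = -3*(3/d + d/((1*(-1/17)))) = -3*(3/d + d/(-1/17)) = -3*(3/d + d*(-17)) = -3*(3/d - 17*d) = -3*(-17*d + 3/d) = -9/d + 51*d)
(30102 + t(-8, ((-4 - 1*5) - 4)**2)*9) + E = (30102 + (-9/((-4 - 1*5) - 4)**2 + 51*((-4 - 1*5) - 4)**2)*9) - 27188 = (30102 + (-9/((-4 - 5) - 4)**2 + 51*((-4 - 5) - 4)**2)*9) - 27188 = (30102 + (-9/(-9 - 4)**2 + 51*(-9 - 4)**2)*9) - 27188 = (30102 + (-9/((-13)**2) + 51*(-13)**2)*9) - 27188 = (30102 + (-9/169 + 51*169)*9) - 27188 = (30102 + (-9*1/169 + 8619)*9) - 27188 = (30102 + (-9/169 + 8619)*9) - 27188 = (30102 + (1456602/169)*9) - 27188 = (30102 + 13109418/169) - 27188 = 18196656/169 - 27188 = 13601884/169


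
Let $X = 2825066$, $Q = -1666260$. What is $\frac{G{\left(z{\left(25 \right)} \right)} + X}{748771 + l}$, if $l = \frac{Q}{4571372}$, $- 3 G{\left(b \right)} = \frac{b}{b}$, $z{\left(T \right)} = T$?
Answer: $\frac{9685819565071}{2567181838164} \approx 3.7729$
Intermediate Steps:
$G{\left(b \right)} = - \frac{1}{3}$ ($G{\left(b \right)} = - \frac{b \frac{1}{b}}{3} = \left(- \frac{1}{3}\right) 1 = - \frac{1}{3}$)
$l = - \frac{416565}{1142843}$ ($l = - \frac{1666260}{4571372} = \left(-1666260\right) \frac{1}{4571372} = - \frac{416565}{1142843} \approx -0.3645$)
$\frac{G{\left(z{\left(25 \right)} \right)} + X}{748771 + l} = \frac{- \frac{1}{3} + 2825066}{748771 - \frac{416565}{1142843}} = \frac{8475197}{3 \cdot \frac{855727279388}{1142843}} = \frac{8475197}{3} \cdot \frac{1142843}{855727279388} = \frac{9685819565071}{2567181838164}$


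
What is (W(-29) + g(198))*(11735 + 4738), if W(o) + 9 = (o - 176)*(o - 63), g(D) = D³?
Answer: 128180415939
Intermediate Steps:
W(o) = -9 + (-176 + o)*(-63 + o) (W(o) = -9 + (o - 176)*(o - 63) = -9 + (-176 + o)*(-63 + o))
(W(-29) + g(198))*(11735 + 4738) = ((11079 + (-29)² - 239*(-29)) + 198³)*(11735 + 4738) = ((11079 + 841 + 6931) + 7762392)*16473 = (18851 + 7762392)*16473 = 7781243*16473 = 128180415939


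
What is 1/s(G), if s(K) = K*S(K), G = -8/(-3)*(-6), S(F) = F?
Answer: 1/256 ≈ 0.0039063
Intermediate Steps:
G = -16 (G = -8*(-⅓)*(-6) = (8/3)*(-6) = -16)
s(K) = K² (s(K) = K*K = K²)
1/s(G) = 1/((-16)²) = 1/256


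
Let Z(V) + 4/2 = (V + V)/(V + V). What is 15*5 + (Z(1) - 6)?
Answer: 68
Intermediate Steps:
Z(V) = -1 (Z(V) = -2 + (V + V)/(V + V) = -2 + (2*V)/((2*V)) = -2 + (2*V)*(1/(2*V)) = -2 + 1 = -1)
15*5 + (Z(1) - 6) = 15*5 + (-1 - 6) = 75 - 7 = 68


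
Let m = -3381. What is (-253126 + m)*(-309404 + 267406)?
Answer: 10772780986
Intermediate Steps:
(-253126 + m)*(-309404 + 267406) = (-253126 - 3381)*(-309404 + 267406) = -256507*(-41998) = 10772780986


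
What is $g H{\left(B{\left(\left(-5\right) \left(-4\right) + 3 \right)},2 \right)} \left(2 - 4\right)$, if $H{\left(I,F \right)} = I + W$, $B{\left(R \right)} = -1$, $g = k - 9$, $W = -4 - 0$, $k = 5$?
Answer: $-40$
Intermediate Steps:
$W = -4$ ($W = -4 + 0 = -4$)
$g = -4$ ($g = 5 - 9 = -4$)
$H{\left(I,F \right)} = -4 + I$ ($H{\left(I,F \right)} = I - 4 = -4 + I$)
$g H{\left(B{\left(\left(-5\right) \left(-4\right) + 3 \right)},2 \right)} \left(2 - 4\right) = - 4 \left(-4 - 1\right) \left(2 - 4\right) = \left(-4\right) \left(-5\right) \left(-2\right) = 20 \left(-2\right) = -40$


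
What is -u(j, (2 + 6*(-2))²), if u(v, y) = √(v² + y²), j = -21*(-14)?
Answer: -2*√24109 ≈ -310.54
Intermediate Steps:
j = 294
-u(j, (2 + 6*(-2))²) = -√(294² + ((2 + 6*(-2))²)²) = -√(86436 + ((2 - 12)²)²) = -√(86436 + ((-10)²)²) = -√(86436 + 100²) = -√(86436 + 10000) = -√96436 = -2*√24109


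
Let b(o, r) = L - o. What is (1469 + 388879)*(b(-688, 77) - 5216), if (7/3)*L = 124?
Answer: -1746751536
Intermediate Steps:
L = 372/7 (L = (3/7)*124 = 372/7 ≈ 53.143)
b(o, r) = 372/7 - o
(1469 + 388879)*(b(-688, 77) - 5216) = (1469 + 388879)*((372/7 - 1*(-688)) - 5216) = 390348*((372/7 + 688) - 5216) = 390348*(5188/7 - 5216) = 390348*(-31324/7) = -1746751536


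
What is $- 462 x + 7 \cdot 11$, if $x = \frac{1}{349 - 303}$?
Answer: $\frac{1540}{23} \approx 66.957$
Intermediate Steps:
$x = \frac{1}{46} \approx 0.021739$
$- 462 x + 7 \cdot 11 = \left(-462\right) \frac{1}{46} + 7 \cdot 11 = - \frac{231}{23} + 77 = \frac{1540}{23}$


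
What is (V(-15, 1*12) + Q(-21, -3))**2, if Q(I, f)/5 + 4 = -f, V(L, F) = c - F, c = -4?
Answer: 441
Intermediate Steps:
V(L, F) = -4 - F
Q(I, f) = -20 - 5*f (Q(I, f) = -20 + 5*(-f) = -20 - 5*f)
(V(-15, 1*12) + Q(-21, -3))**2 = ((-4 - 12) + (-20 - 5*(-3)))**2 = ((-4 - 1*12) + (-20 + 15))**2 = ((-4 - 12) - 5)**2 = (-16 - 5)**2 = (-21)**2 = 441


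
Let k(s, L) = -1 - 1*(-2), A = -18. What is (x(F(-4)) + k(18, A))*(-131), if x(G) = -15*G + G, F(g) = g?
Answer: -7467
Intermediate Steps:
x(G) = -14*G
k(s, L) = 1 (k(s, L) = -1 + 2 = 1)
(x(F(-4)) + k(18, A))*(-131) = (-14*(-4) + 1)*(-131) = (56 + 1)*(-131) = 57*(-131) = -7467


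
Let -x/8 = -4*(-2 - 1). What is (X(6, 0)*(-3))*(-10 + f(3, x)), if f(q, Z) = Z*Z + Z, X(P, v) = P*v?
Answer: 0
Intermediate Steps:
x = -96 (x = -(-32)*(-2 - 1) = -(-32)*(-3) = -8*12 = -96)
f(q, Z) = Z + Z² (f(q, Z) = Z² + Z = Z + Z²)
(X(6, 0)*(-3))*(-10 + f(3, x)) = ((6*0)*(-3))*(-10 - 96*(1 - 96)) = (0*(-3))*(-10 - 96*(-95)) = 0*(-10 + 9120) = 0*9110 = 0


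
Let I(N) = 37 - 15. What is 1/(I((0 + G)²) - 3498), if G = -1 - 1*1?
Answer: -1/3476 ≈ -0.00028769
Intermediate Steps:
G = -2 (G = -1 - 1 = -2)
I(N) = 22
1/(I((0 + G)²) - 3498) = 1/(22 - 3498) = 1/(-3476) = -1/3476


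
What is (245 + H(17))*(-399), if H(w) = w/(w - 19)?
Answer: -188727/2 ≈ -94364.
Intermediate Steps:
H(w) = w/(-19 + w)
(245 + H(17))*(-399) = (245 + 17/(-19 + 17))*(-399) = (245 + 17/(-2))*(-399) = (245 + 17*(-½))*(-399) = (245 - 17/2)*(-399) = (473/2)*(-399) = -188727/2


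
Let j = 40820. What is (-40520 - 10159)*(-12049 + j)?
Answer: -1458085509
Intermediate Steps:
(-40520 - 10159)*(-12049 + j) = (-40520 - 10159)*(-12049 + 40820) = -50679*28771 = -1458085509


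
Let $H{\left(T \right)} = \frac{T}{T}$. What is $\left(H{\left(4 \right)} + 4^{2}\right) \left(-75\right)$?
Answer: $-1275$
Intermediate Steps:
$H{\left(T \right)} = 1$
$\left(H{\left(4 \right)} + 4^{2}\right) \left(-75\right) = \left(1 + 4^{2}\right) \left(-75\right) = \left(1 + 16\right) \left(-75\right) = 17 \left(-75\right) = -1275$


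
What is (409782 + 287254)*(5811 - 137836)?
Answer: -92026177900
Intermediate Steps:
(409782 + 287254)*(5811 - 137836) = 697036*(-132025) = -92026177900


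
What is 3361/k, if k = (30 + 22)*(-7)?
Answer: -3361/364 ≈ -9.2335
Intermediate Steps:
k = -364 (k = 52*(-7) = -364)
3361/k = 3361/(-364) = 3361*(-1/364) = -3361/364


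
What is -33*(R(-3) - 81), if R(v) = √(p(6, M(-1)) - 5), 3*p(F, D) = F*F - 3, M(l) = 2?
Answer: 2673 - 33*√6 ≈ 2592.2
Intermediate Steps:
p(F, D) = -1 + F²/3 (p(F, D) = (F*F - 3)/3 = (F² - 3)/3 = (-3 + F²)/3 = -1 + F²/3)
R(v) = √6 (R(v) = √((-1 + (⅓)*6²) - 5) = √((-1 + (⅓)*36) - 5) = √((-1 + 12) - 5) = √(11 - 5) = √6)
-33*(R(-3) - 81) = -33*(√6 - 81) = -33*(-81 + √6) = 2673 - 33*√6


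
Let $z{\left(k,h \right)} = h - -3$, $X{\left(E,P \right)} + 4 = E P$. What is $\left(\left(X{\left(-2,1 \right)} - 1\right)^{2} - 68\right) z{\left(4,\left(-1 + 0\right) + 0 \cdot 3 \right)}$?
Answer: $-38$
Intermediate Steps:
$X{\left(E,P \right)} = -4 + E P$
$z{\left(k,h \right)} = 3 + h$ ($z{\left(k,h \right)} = h + 3 = 3 + h$)
$\left(\left(X{\left(-2,1 \right)} - 1\right)^{2} - 68\right) z{\left(4,\left(-1 + 0\right) + 0 \cdot 3 \right)} = \left(\left(\left(-4 - 2\right) - 1\right)^{2} - 68\right) \left(3 + \left(\left(-1 + 0\right) + 0 \cdot 3\right)\right) = \left(\left(\left(-4 - 2\right) - 1\right)^{2} - 68\right) \left(3 + \left(-1 + 0\right)\right) = \left(\left(-6 - 1\right)^{2} - 68\right) \left(3 - 1\right) = \left(\left(-7\right)^{2} - 68\right) 2 = \left(49 - 68\right) 2 = \left(-19\right) 2 = -38$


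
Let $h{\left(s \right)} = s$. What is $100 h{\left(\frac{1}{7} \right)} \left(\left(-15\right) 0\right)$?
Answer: $0$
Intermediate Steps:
$100 h{\left(\frac{1}{7} \right)} \left(\left(-15\right) 0\right) = \frac{100}{7} \left(\left(-15\right) 0\right) = 100 \cdot \frac{1}{7} \cdot 0 = \frac{100}{7} \cdot 0 = 0$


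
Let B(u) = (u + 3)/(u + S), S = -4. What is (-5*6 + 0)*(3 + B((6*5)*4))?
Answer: -7065/58 ≈ -121.81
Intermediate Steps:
B(u) = (3 + u)/(-4 + u) (B(u) = (u + 3)/(u - 4) = (3 + u)/(-4 + u))
(-5*6 + 0)*(3 + B((6*5)*4)) = (-5*6 + 0)*(3 + (3 + (6*5)*4)/(-4 + (6*5)*4)) = (-30 + 0)*(3 + (3 + 30*4)/(-4 + 30*4)) = -30*(3 + (3 + 120)/(-4 + 120)) = -30*(3 + 123/116) = -30*471/116 = -7065/58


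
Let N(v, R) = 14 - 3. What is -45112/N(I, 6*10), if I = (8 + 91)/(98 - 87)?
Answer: -45112/11 ≈ -4101.1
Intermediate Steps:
I = 9 (I = 99/11 = 99*(1/11) = 9)
N(v, R) = 11
-45112/N(I, 6*10) = -45112/11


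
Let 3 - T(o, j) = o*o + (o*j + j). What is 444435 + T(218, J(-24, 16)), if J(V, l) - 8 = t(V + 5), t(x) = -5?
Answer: 396257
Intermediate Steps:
J(V, l) = 3 (J(V, l) = 8 - 5 = 3)
T(o, j) = 3 - j - o² - j*o (T(o, j) = 3 - (o*o + (o*j + j)) = 3 - (o² + (j*o + j)) = 3 - (o² + (j + j*o)) = 3 - (j + o² + j*o) = 3 + (-j - o² - j*o) = 3 - j - o² - j*o)
444435 + T(218, J(-24, 16)) = 444435 + (3 - 1*3 - 1*218² - 1*3*218) = 444435 + (3 - 3 - 1*47524 - 654) = 444435 + (3 - 3 - 47524 - 654) = 444435 - 48178 = 396257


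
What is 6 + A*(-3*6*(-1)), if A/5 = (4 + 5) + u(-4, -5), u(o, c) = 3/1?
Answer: 1086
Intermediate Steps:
u(o, c) = 3 (u(o, c) = 3*1 = 3)
A = 60 (A = 5*((4 + 5) + 3) = 5*(9 + 3) = 5*12 = 60)
6 + A*(-3*6*(-1)) = 6 + 60*(-3*6*(-1)) = 6 + 60*(-18*(-1)) = 6 + 60*18 = 6 + 1080 = 1086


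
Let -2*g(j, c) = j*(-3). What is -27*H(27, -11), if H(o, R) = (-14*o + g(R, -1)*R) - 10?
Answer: 11151/2 ≈ 5575.5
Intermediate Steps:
g(j, c) = 3*j/2 (g(j, c) = -j*(-3)/2 = -(-3)*j/2 = 3*j/2)
H(o, R) = -10 - 14*o + 3*R²/2 (H(o, R) = (-14*o + (3*R/2)*R) - 10 = (-14*o + 3*R²/2) - 10 = -10 - 14*o + 3*R²/2)
-27*H(27, -11) = -27*(-10 - 14*27 + (3/2)*(-11)²) = -27*(-10 - 378 + (3/2)*121) = -27*(-10 - 378 + 363/2) = -27*(-413/2) = 11151/2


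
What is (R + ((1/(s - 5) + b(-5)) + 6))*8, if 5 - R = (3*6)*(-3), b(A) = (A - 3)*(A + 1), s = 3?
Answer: 772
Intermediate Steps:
b(A) = (1 + A)*(-3 + A) (b(A) = (-3 + A)*(1 + A) = (1 + A)*(-3 + A))
R = 59 (R = 5 - 3*6*(-3) = 5 - 18*(-3) = 5 - 1*(-54) = 5 + 54 = 59)
(R + ((1/(s - 5) + b(-5)) + 6))*8 = (59 + ((1/(3 - 5) + (-3 + (-5)² - 2*(-5))) + 6))*8 = (59 + ((1/(-2) + (-3 + 25 + 10)) + 6))*8 = (59 + ((-½ + 32) + 6))*8 = (59 + (63/2 + 6))*8 = (59 + 75/2)*8 = (193/2)*8 = 772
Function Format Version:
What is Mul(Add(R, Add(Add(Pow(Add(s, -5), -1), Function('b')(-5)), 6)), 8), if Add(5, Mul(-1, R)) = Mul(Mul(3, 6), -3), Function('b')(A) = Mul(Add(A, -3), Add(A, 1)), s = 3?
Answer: 772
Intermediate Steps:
Function('b')(A) = Mul(Add(1, A), Add(-3, A)) (Function('b')(A) = Mul(Add(-3, A), Add(1, A)) = Mul(Add(1, A), Add(-3, A)))
R = 59 (R = Add(5, Mul(-1, Mul(Mul(3, 6), -3))) = Add(5, Mul(-1, Mul(18, -3))) = Add(5, Mul(-1, -54)) = Add(5, 54) = 59)
Mul(Add(R, Add(Add(Pow(Add(s, -5), -1), Function('b')(-5)), 6)), 8) = Mul(Add(59, Add(Add(Pow(Add(3, -5), -1), Add(-3, Pow(-5, 2), Mul(-2, -5))), 6)), 8) = Mul(Add(59, Add(Add(Pow(-2, -1), Add(-3, 25, 10)), 6)), 8) = Mul(Add(59, Add(Add(Rational(-1, 2), 32), 6)), 8) = Mul(Add(59, Add(Rational(63, 2), 6)), 8) = Mul(Add(59, Rational(75, 2)), 8) = Mul(Rational(193, 2), 8) = 772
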